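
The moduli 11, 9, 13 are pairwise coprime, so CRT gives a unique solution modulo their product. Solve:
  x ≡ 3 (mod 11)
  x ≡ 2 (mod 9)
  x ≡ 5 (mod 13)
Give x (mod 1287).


Moduli 11, 9, 13 are pairwise coprime; by CRT there is a unique solution modulo M = 11 · 9 · 13 = 1287.
Solve pairwise, accumulating the modulus:
  Start with x ≡ 3 (mod 11).
  Combine with x ≡ 2 (mod 9): since gcd(11, 9) = 1, we get a unique residue mod 99.
    Write x = 3 + 11·t and substitute into x ≡ 2 (mod 9): 11·t ≡ 2 − 3 = -1 (mod 9).
    Reduce coefficients mod 9: 2·t ≡ 8 (mod 9).
    The inverse of 2 mod 9 is 5 (since 2·5 = 10 = 1·9 + 1), so t ≡ 5·8 = 40 ≡ 4 (mod 9).
    Then x = 3 + 11·4 = 47, valid modulo lcm(11, 9) = 99: x ≡ 47 (mod 99).
  Combine with x ≡ 5 (mod 13): since gcd(99, 13) = 1, we get a unique residue mod 1287.
    Write x = 47 + 99·t and substitute into x ≡ 5 (mod 13): 99·t ≡ 5 − 47 = -42 (mod 13).
    Reduce coefficients mod 13: 8·t ≡ 10 (mod 13).
    The inverse of 8 mod 13 is 5 (since 8·5 = 40 = 3·13 + 1), so t ≡ 5·10 = 50 ≡ 11 (mod 13).
    Then x = 47 + 99·11 = 1136, valid modulo lcm(99, 13) = 1287: x ≡ 1136 (mod 1287).
Verify: 1136 mod 11 = 3 ✓, 1136 mod 9 = 2 ✓, 1136 mod 13 = 5 ✓.

x ≡ 1136 (mod 1287).


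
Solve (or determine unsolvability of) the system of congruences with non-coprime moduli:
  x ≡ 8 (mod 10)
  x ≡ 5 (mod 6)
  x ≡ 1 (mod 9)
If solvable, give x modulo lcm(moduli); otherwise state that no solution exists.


Moduli 10, 6, 9 are not pairwise coprime, so CRT works modulo lcm(m_i) when all pairwise compatibility conditions hold.
Pairwise compatibility: gcd(m_i, m_j) must divide a_i - a_j for every pair.
Merge one congruence at a time:
  Start: x ≡ 8 (mod 10).
  Combine with x ≡ 5 (mod 6): gcd(10, 6) = 2, and 5 - 8 = -3 is NOT divisible by 2.
    ⇒ system is inconsistent (no integer solution).

No solution (the system is inconsistent).


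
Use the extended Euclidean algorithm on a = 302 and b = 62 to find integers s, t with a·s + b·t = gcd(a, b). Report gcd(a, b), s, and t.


Euclidean algorithm on (302, 62) — divide until remainder is 0:
  302 = 4 · 62 + 54
  62 = 1 · 54 + 8
  54 = 6 · 8 + 6
  8 = 1 · 6 + 2
  6 = 3 · 2 + 0
gcd(302, 62) = 2.
Track Bezout coefficients alongside the remainders: start with r₀ = 302 = a·1 + b·0 (s = 1, t = 0) and r₁ = 62 = a·0 + b·1 (s = 0, t = 1); each new remainder r_{k+1} = r_{k-1} − q_k·r_k inherits s_{k+1} = s_{k-1} − q_k·s_k, t_{k+1} = t_{k-1} − q_k·t_k, so r_k = a·s_k + b·t_k at every step:
  q = 4: r = 54, s = 1 − 4·0 = 1, t = 0 − 4·1 = -4  (check: 302·1 + 62·(-4) = 54)
  q = 1: r = 8, s = 0 − 1·1 = -1, t = 1 − 1·(-4) = 5  (check: 302·(-1) + 62·5 = 8)
  q = 6: r = 6, s = 1 − 6·(-1) = 7, t = -4 − 6·5 = -34  (check: 302·7 + 62·(-34) = 6)
  q = 1: r = 2, s = -1 − 1·7 = -8, t = 5 − 1·(-34) = 39  (check: 302·(-8) + 62·39 = 2)
The row with r = 2 (the gcd) gives the Bezout coefficients s = -8, t = 39.
Result: 302 · (-8) + 62 · (39) = 2.

gcd(302, 62) = 2; s = -8, t = 39 (check: 302·(-8) + 62·39 = 2).


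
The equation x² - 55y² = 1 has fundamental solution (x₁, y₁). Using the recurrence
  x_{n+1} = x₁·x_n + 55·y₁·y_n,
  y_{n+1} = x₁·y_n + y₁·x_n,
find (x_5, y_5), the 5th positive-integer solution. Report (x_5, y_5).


Step 1: Find the fundamental solution (x₁, y₁) of x² - 55y² = 1.
  Expand √55 as a continued fraction. a₀ = ⌊√55⌋ = 7; iterate m_{k+1} = d_k·a_k − m_k, d_{k+1} = (55 − m_{k+1}²)/d_k, a_{k+1} = ⌊(a₀ + m_{k+1})/d_{k+1}⌋ (starting m₀ = 0, d₀ = 1), with convergents p_k = a_k·p_{k-1} + p_{k-2}, q_k = a_k·q_{k-1} + q_{k-2} (p₋₁ = 1, q₋₁ = 0):
  k = 0: a₀ = 7; p₀/q₀ = 7/1; p₀² − 55·q₀² = 49 − 55 = -6.
  k = 1: m = 7, d = 6, a = ⌊(7 + 7)/6⌋ = 2; p/q = (2·7 + 1)/(2·1 + 0) = 15/2; p² − 55·q² = 225 − 220 = 5.
  k = 2: m = 5, d = 5, a = ⌊(7 + 5)/5⌋ = 2; p/q = (2·15 + 7)/(2·2 + 1) = 37/5; p² − 55·q² = 1369 − 1375 = -6.
  k = 3: m = 5, d = 6, a = ⌊(7 + 5)/6⌋ = 2; p/q = (2·37 + 15)/(2·5 + 2) = 89/12; p² − 55·q² = 7921 − 7920 = 1.
  The first convergent with p² − 55·q² = 1 gives the fundamental solution (x₁, y₁) = (89, 12).
Step 2: Apply the recurrence (x_{n+1}, y_{n+1}) = (x₁x_n + 55y₁y_n, x₁y_n + y₁x_n) repeatedly.
  From (x_1, y_1) = (89, 12): x_2 = 89·89 + 55·12·12 = 15841; y_2 = 89·12 + 12·89 = 2136.
  From (x_2, y_2) = (15841, 2136): x_3 = 89·15841 + 55·12·2136 = 2819609; y_3 = 89·2136 + 12·15841 = 380196.
  From (x_3, y_3) = (2819609, 380196): x_4 = 89·2819609 + 55·12·380196 = 501874561; y_4 = 89·380196 + 12·2819609 = 67672752.
  From (x_4, y_4) = (501874561, 67672752): x_5 = 89·501874561 + 55·12·67672752 = 89330852249; y_5 = 89·67672752 + 12·501874561 = 12045369660.
Step 3: Verify x_5² - 55·y_5² = 7980001163532668358001 - 7980001163532668358000 = 1 (should be 1). ✓

(x_1, y_1) = (89, 12); (x_5, y_5) = (89330852249, 12045369660).


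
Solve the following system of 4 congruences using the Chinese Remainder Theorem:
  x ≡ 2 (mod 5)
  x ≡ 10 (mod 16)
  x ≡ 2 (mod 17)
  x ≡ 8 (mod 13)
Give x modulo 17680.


Product of moduli M = 5 · 16 · 17 · 13 = 17680.
Merge one congruence at a time:
  Start: x ≡ 2 (mod 5).
  Combine with x ≡ 10 (mod 16); new modulus lcm = 80.
    Write x = 2 + 5·t and substitute into x ≡ 10 (mod 16): 5·t ≡ 10 − 2 = 8 (mod 16).
    The inverse of 5 mod 16 is 13 (since 5·13 = 65 = 4·16 + 1), so t ≡ 13·8 = 104 ≡ 8 (mod 16).
    Then x = 2 + 5·8 = 42, valid modulo lcm(5, 16) = 80: x ≡ 42 (mod 80).
  Combine with x ≡ 2 (mod 17); new modulus lcm = 1360.
    Write x = 42 + 80·t and substitute into x ≡ 2 (mod 17): 80·t ≡ 2 − 42 = -40 (mod 17).
    Reduce coefficients mod 17: 12·t ≡ 11 (mod 17).
    The inverse of 12 mod 17 is 10 (since 12·10 = 120 = 7·17 + 1), so t ≡ 10·11 = 110 ≡ 8 (mod 17).
    Then x = 42 + 80·8 = 682, valid modulo lcm(80, 17) = 1360: x ≡ 682 (mod 1360).
  Combine with x ≡ 8 (mod 13); new modulus lcm = 17680.
    Write x = 682 + 1360·t and substitute into x ≡ 8 (mod 13): 1360·t ≡ 8 − 682 = -674 (mod 13).
    Reduce coefficients mod 13: 8·t ≡ 2 (mod 13).
    The inverse of 8 mod 13 is 5 (since 8·5 = 40 = 3·13 + 1), so t ≡ 5·2 = 10 ≡ 10 (mod 13).
    Then x = 682 + 1360·10 = 14282, valid modulo lcm(1360, 13) = 17680: x ≡ 14282 (mod 17680).
Verify against each original: 14282 mod 5 = 2, 14282 mod 16 = 10, 14282 mod 17 = 2, 14282 mod 13 = 8.

x ≡ 14282 (mod 17680).


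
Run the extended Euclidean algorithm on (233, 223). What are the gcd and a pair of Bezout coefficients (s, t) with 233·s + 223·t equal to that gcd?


Euclidean algorithm on (233, 223) — divide until remainder is 0:
  233 = 1 · 223 + 10
  223 = 22 · 10 + 3
  10 = 3 · 3 + 1
  3 = 3 · 1 + 0
gcd(233, 223) = 1.
Track Bezout coefficients alongside the remainders: start with r₀ = 233 = a·1 + b·0 (s = 1, t = 0) and r₁ = 223 = a·0 + b·1 (s = 0, t = 1); each new remainder r_{k+1} = r_{k-1} − q_k·r_k inherits s_{k+1} = s_{k-1} − q_k·s_k, t_{k+1} = t_{k-1} − q_k·t_k, so r_k = a·s_k + b·t_k at every step:
  q = 1: r = 10, s = 1 − 1·0 = 1, t = 0 − 1·1 = -1  (check: 233·1 + 223·(-1) = 10)
  q = 22: r = 3, s = 0 − 22·1 = -22, t = 1 − 22·(-1) = 23  (check: 233·(-22) + 223·23 = 3)
  q = 3: r = 1, s = 1 − 3·(-22) = 67, t = -1 − 3·23 = -70  (check: 233·67 + 223·(-70) = 1)
The row with r = 1 (the gcd) gives the Bezout coefficients s = 67, t = -70.
Result: 233 · (67) + 223 · (-70) = 1.

gcd(233, 223) = 1; s = 67, t = -70 (check: 233·67 + 223·(-70) = 1).


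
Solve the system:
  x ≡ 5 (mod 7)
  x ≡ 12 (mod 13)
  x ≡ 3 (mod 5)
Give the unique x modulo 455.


Moduli 7, 13, 5 are pairwise coprime; by CRT there is a unique solution modulo M = 7 · 13 · 5 = 455.
Solve pairwise, accumulating the modulus:
  Start with x ≡ 5 (mod 7).
  Combine with x ≡ 12 (mod 13): since gcd(7, 13) = 1, we get a unique residue mod 91.
    Write x = 5 + 7·t and substitute into x ≡ 12 (mod 13): 7·t ≡ 12 − 5 = 7 (mod 13).
    The inverse of 7 mod 13 is 2 (since 7·2 = 14 = 1·13 + 1), so t ≡ 2·7 = 14 ≡ 1 (mod 13).
    Then x = 5 + 7·1 = 12, valid modulo lcm(7, 13) = 91: x ≡ 12 (mod 91).
  Combine with x ≡ 3 (mod 5): since gcd(91, 5) = 1, we get a unique residue mod 455.
    Write x = 12 + 91·t and substitute into x ≡ 3 (mod 5): 91·t ≡ 3 − 12 = -9 (mod 5).
    Reduce coefficients mod 5: 1·t ≡ 1 (mod 5).
    So t ≡ 1 (mod 5).
    Then x = 12 + 91·1 = 103, valid modulo lcm(91, 5) = 455: x ≡ 103 (mod 455).
Verify: 103 mod 7 = 5 ✓, 103 mod 13 = 12 ✓, 103 mod 5 = 3 ✓.

x ≡ 103 (mod 455).


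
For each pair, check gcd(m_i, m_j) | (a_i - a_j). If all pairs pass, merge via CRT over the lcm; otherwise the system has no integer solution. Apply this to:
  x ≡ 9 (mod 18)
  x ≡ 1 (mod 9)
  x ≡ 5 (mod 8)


Moduli 18, 9, 8 are not pairwise coprime, so CRT works modulo lcm(m_i) when all pairwise compatibility conditions hold.
Pairwise compatibility: gcd(m_i, m_j) must divide a_i - a_j for every pair.
Merge one congruence at a time:
  Start: x ≡ 9 (mod 18).
  Combine with x ≡ 1 (mod 9): gcd(18, 9) = 9, and 1 - 9 = -8 is NOT divisible by 9.
    ⇒ system is inconsistent (no integer solution).

No solution (the system is inconsistent).


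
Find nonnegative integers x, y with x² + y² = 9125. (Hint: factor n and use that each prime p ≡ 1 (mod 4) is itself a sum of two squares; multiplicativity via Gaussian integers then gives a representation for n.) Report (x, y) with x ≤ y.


Step 1: Factor n = 9125 = 5^3 · 73.
Step 2: Check the mod-4 condition on each prime factor: 5 ≡ 1 (mod 4), exponent 3; 73 ≡ 1 (mod 4), exponent 1.
All primes ≡ 3 (mod 4) appear to even exponent (or don't appear), so by the two-squares theorem n IS expressible as a sum of two squares.
Step 3: Build a representation. Group n = k² · m with k = 5 and m = 5 · 73 = 365 (a product of primes ≡ 1 (mod 4)); a representation of m scales to one of n via (k·x)² + (k·y)² = k²(x² + y²). Each prime p ≡ 1 (mod 4) is itself a sum of two squares; find a² by testing p − a² for a perfect square:
  5: 5 − 1² = 4 = 2² ⇒ 5 = 1² + 2².
  73: 73 − 1² = 72, 73 − 2² = 69, 73 − 3² = 64 = 8² ⇒ 73 = 3² + 8².
  Combine using the Brahmagupta–Fibonacci identity (a² + b²)(c² + d²) = (ac − bd)² + (ad + bc)² = (ac + bd)² + (ad − bc)²:
  5 · 73 = 365: from (1² + 2²)(3² + 8²), take (1·3 − 2·8, 1·8 + 2·3) = (3 − 16, 8 + 6) = (-13, 14); dropping signs (only squares matter) gives (13, 14); check 13² + 14² = 169 + 196 = 365 ✓.
  Scale by k = 5: (5·13, 5·14) = (65, 70).
Step 4: Order so x ≤ y and verify: 65² + 70² = 4225 + 4900 = 9125 = n. ✓

n = 9125 = 65² + 70² (one valid representation with x ≤ y).


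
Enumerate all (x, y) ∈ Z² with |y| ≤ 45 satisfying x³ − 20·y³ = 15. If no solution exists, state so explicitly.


The equation is x³ - 20y³ = 15. For fixed y, x³ = 20·y³ + 15, so a solution requires the RHS to be a perfect cube.
Strategy: iterate y from -45 to 45, compute RHS = 20·y³ + 15, and check whether it is a (positive or negative) perfect cube.
Check small values of y:
  y = 0: RHS = 15 is not a perfect cube.
  y = 1: RHS = 35 is not a perfect cube.
  y = -1: RHS = -5 is not a perfect cube.
  y = 2: RHS = 175 is not a perfect cube.
  y = -2: RHS = -145 is not a perfect cube.
  y = 3: RHS = 555 is not a perfect cube.
  y = -3: RHS = -525 is not a perfect cube.
Continuing the search up to |y| = 45 finds no solutions either.
No (x, y) in the scanned range satisfies the equation.

No integer solutions with |y| ≤ 45.


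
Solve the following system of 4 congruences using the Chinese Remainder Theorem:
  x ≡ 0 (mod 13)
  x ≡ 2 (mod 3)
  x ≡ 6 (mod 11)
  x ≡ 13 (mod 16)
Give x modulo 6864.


Product of moduli M = 13 · 3 · 11 · 16 = 6864.
Merge one congruence at a time:
  Start: x ≡ 0 (mod 13).
  Combine with x ≡ 2 (mod 3); new modulus lcm = 39.
    Write x = 0 + 13·t and substitute into x ≡ 2 (mod 3): 13·t ≡ 2 − 0 = 2 (mod 3).
    Reduce coefficients mod 3: 1·t ≡ 2 (mod 3).
    So t ≡ 2 (mod 3).
    Then x = 0 + 13·2 = 26, valid modulo lcm(13, 3) = 39: x ≡ 26 (mod 39).
  Combine with x ≡ 6 (mod 11); new modulus lcm = 429.
    Write x = 26 + 39·t and substitute into x ≡ 6 (mod 11): 39·t ≡ 6 − 26 = -20 (mod 11).
    Reduce coefficients mod 11: 6·t ≡ 2 (mod 11).
    The inverse of 6 mod 11 is 2 (since 6·2 = 12 = 1·11 + 1), so t ≡ 2·2 = 4 ≡ 4 (mod 11).
    Then x = 26 + 39·4 = 182, valid modulo lcm(39, 11) = 429: x ≡ 182 (mod 429).
  Combine with x ≡ 13 (mod 16); new modulus lcm = 6864.
    Write x = 182 + 429·t and substitute into x ≡ 13 (mod 16): 429·t ≡ 13 − 182 = -169 (mod 16).
    Reduce coefficients mod 16: 13·t ≡ 7 (mod 16).
    The inverse of 13 mod 16 is 5 (since 13·5 = 65 = 4·16 + 1), so t ≡ 5·7 = 35 ≡ 3 (mod 16).
    Then x = 182 + 429·3 = 1469, valid modulo lcm(429, 16) = 6864: x ≡ 1469 (mod 6864).
Verify against each original: 1469 mod 13 = 0, 1469 mod 3 = 2, 1469 mod 11 = 6, 1469 mod 16 = 13.

x ≡ 1469 (mod 6864).


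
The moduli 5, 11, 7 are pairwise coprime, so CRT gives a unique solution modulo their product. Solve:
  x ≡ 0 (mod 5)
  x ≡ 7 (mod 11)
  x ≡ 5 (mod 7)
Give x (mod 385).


Moduli 5, 11, 7 are pairwise coprime; by CRT there is a unique solution modulo M = 5 · 11 · 7 = 385.
Solve pairwise, accumulating the modulus:
  Start with x ≡ 0 (mod 5).
  Combine with x ≡ 7 (mod 11): since gcd(5, 11) = 1, we get a unique residue mod 55.
    Write x = 0 + 5·t and substitute into x ≡ 7 (mod 11): 5·t ≡ 7 − 0 = 7 (mod 11).
    The inverse of 5 mod 11 is 9 (since 5·9 = 45 = 4·11 + 1), so t ≡ 9·7 = 63 ≡ 8 (mod 11).
    Then x = 0 + 5·8 = 40, valid modulo lcm(5, 11) = 55: x ≡ 40 (mod 55).
  Combine with x ≡ 5 (mod 7): since gcd(55, 7) = 1, we get a unique residue mod 385.
    Write x = 40 + 55·t and substitute into x ≡ 5 (mod 7): 55·t ≡ 5 − 40 = -35 (mod 7).
    Reduce coefficients mod 7: 6·t ≡ 0 (mod 7).
    The inverse of 6 mod 7 is 6 (since 6·6 = 36 = 5·7 + 1), so t ≡ 6·0 = 0 ≡ 0 (mod 7).
    Then x = 40 + 55·0 = 40, valid modulo lcm(55, 7) = 385: x ≡ 40 (mod 385).
Verify: 40 mod 5 = 0 ✓, 40 mod 11 = 7 ✓, 40 mod 7 = 5 ✓.

x ≡ 40 (mod 385).


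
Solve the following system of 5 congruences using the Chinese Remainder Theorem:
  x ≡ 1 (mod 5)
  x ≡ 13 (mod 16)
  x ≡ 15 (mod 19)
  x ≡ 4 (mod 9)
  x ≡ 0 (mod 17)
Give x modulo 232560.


Product of moduli M = 5 · 16 · 19 · 9 · 17 = 232560.
Merge one congruence at a time:
  Start: x ≡ 1 (mod 5).
  Combine with x ≡ 13 (mod 16); new modulus lcm = 80.
    Write x = 1 + 5·t and substitute into x ≡ 13 (mod 16): 5·t ≡ 13 − 1 = 12 (mod 16).
    The inverse of 5 mod 16 is 13 (since 5·13 = 65 = 4·16 + 1), so t ≡ 13·12 = 156 ≡ 12 (mod 16).
    Then x = 1 + 5·12 = 61, valid modulo lcm(5, 16) = 80: x ≡ 61 (mod 80).
  Combine with x ≡ 15 (mod 19); new modulus lcm = 1520.
    Write x = 61 + 80·t and substitute into x ≡ 15 (mod 19): 80·t ≡ 15 − 61 = -46 (mod 19).
    Reduce coefficients mod 19: 4·t ≡ 11 (mod 19).
    The inverse of 4 mod 19 is 5 (since 4·5 = 20 = 1·19 + 1), so t ≡ 5·11 = 55 ≡ 17 (mod 19).
    Then x = 61 + 80·17 = 1421, valid modulo lcm(80, 19) = 1520: x ≡ 1421 (mod 1520).
  Combine with x ≡ 4 (mod 9); new modulus lcm = 13680.
    Write x = 1421 + 1520·t and substitute into x ≡ 4 (mod 9): 1520·t ≡ 4 − 1421 = -1417 (mod 9).
    Reduce coefficients mod 9: 8·t ≡ 5 (mod 9).
    The inverse of 8 mod 9 is 8 (since 8·8 = 64 = 7·9 + 1), so t ≡ 8·5 = 40 ≡ 4 (mod 9).
    Then x = 1421 + 1520·4 = 7501, valid modulo lcm(1520, 9) = 13680: x ≡ 7501 (mod 13680).
  Combine with x ≡ 0 (mod 17); new modulus lcm = 232560.
    Write x = 7501 + 13680·t and substitute into x ≡ 0 (mod 17): 13680·t ≡ 0 − 7501 = -7501 (mod 17).
    Reduce coefficients mod 17: 12·t ≡ 13 (mod 17).
    The inverse of 12 mod 17 is 10 (since 12·10 = 120 = 7·17 + 1), so t ≡ 10·13 = 130 ≡ 11 (mod 17).
    Then x = 7501 + 13680·11 = 157981, valid modulo lcm(13680, 17) = 232560: x ≡ 157981 (mod 232560).
Verify against each original: 157981 mod 5 = 1, 157981 mod 16 = 13, 157981 mod 19 = 15, 157981 mod 9 = 4, 157981 mod 17 = 0.

x ≡ 157981 (mod 232560).


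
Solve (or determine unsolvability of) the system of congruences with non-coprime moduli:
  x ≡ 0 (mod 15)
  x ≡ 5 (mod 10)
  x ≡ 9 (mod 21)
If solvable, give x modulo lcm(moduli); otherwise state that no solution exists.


Moduli 15, 10, 21 are not pairwise coprime, so CRT works modulo lcm(m_i) when all pairwise compatibility conditions hold.
Pairwise compatibility: gcd(m_i, m_j) must divide a_i - a_j for every pair.
Merge one congruence at a time:
  Start: x ≡ 0 (mod 15).
  Combine with x ≡ 5 (mod 10): gcd(15, 10) = 5; 5 - 0 = 5, which IS divisible by 5, so compatible.
    Write x = 0 + 15·t and substitute into x ≡ 5 (mod 10): 15·t ≡ 5 − 0 = 5 (mod 10).
    Divide the congruence (and modulus) by g = 5: 3·t ≡ 1 (mod 2).
    Reduce coefficients mod 2: 1·t ≡ 1 (mod 2).
    So t ≡ 1 (mod 2).
    Then x = 0 + 15·1 = 15, valid modulo lcm(15, 10) = 30: x ≡ 15 (mod 30).
  Combine with x ≡ 9 (mod 21): gcd(30, 21) = 3; 9 - 15 = -6, which IS divisible by 3, so compatible.
    Write x = 15 + 30·t and substitute into x ≡ 9 (mod 21): 30·t ≡ 9 − 15 = -6 (mod 21).
    Divide the congruence (and modulus) by g = 3: 10·t ≡ -2 (mod 7).
    Reduce coefficients mod 7: 3·t ≡ 5 (mod 7).
    The inverse of 3 mod 7 is 5 (since 3·5 = 15 = 2·7 + 1), so t ≡ 5·5 = 25 ≡ 4 (mod 7).
    Then x = 15 + 30·4 = 135, valid modulo lcm(30, 21) = 210: x ≡ 135 (mod 210).
Verify: 135 mod 15 = 0, 135 mod 10 = 5, 135 mod 21 = 9.

x ≡ 135 (mod 210).


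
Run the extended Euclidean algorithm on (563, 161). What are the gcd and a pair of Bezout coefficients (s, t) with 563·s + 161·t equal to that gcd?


Euclidean algorithm on (563, 161) — divide until remainder is 0:
  563 = 3 · 161 + 80
  161 = 2 · 80 + 1
  80 = 80 · 1 + 0
gcd(563, 161) = 1.
Track Bezout coefficients alongside the remainders: start with r₀ = 563 = a·1 + b·0 (s = 1, t = 0) and r₁ = 161 = a·0 + b·1 (s = 0, t = 1); each new remainder r_{k+1} = r_{k-1} − q_k·r_k inherits s_{k+1} = s_{k-1} − q_k·s_k, t_{k+1} = t_{k-1} − q_k·t_k, so r_k = a·s_k + b·t_k at every step:
  q = 3: r = 80, s = 1 − 3·0 = 1, t = 0 − 3·1 = -3  (check: 563·1 + 161·(-3) = 80)
  q = 2: r = 1, s = 0 − 2·1 = -2, t = 1 − 2·(-3) = 7  (check: 563·(-2) + 161·7 = 1)
The row with r = 1 (the gcd) gives the Bezout coefficients s = -2, t = 7.
Result: 563 · (-2) + 161 · (7) = 1.

gcd(563, 161) = 1; s = -2, t = 7 (check: 563·(-2) + 161·7 = 1).


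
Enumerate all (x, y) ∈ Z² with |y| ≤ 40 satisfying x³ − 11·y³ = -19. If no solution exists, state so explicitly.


The equation is x³ - 11y³ = -19. For fixed y, x³ = 11·y³ − 19, so a solution requires the RHS to be a perfect cube.
Strategy: iterate y from -40 to 40, compute RHS = 11·y³ − 19, and check whether it is a (positive or negative) perfect cube.
Check small values of y:
  y = 0: RHS = -19 is not a perfect cube.
  y = 1: RHS = -8 = (-2)³ ⇒ x = -2 works.
  y = -1: RHS = -30 is not a perfect cube.
  y = 2: RHS = 69 is not a perfect cube.
  y = -2: RHS = -107 is not a perfect cube.
  y = 3: RHS = 278 is not a perfect cube.
  y = -3: RHS = -316 is not a perfect cube.
Continuing, at y = 9: RHS = 8000 = (20)³ ⇒ x = 20 works.
Searching the remaining y in |y| ≤ 40 finds no further solutions.
Collected solutions: (-2, 1), (20, 9).

Solutions (with |y| ≤ 40): (-2, 1), (20, 9).


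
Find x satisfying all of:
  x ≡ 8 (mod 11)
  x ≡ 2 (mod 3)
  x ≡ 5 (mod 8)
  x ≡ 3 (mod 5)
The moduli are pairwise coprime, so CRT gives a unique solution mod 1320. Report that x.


Product of moduli M = 11 · 3 · 8 · 5 = 1320.
Merge one congruence at a time:
  Start: x ≡ 8 (mod 11).
  Combine with x ≡ 2 (mod 3); new modulus lcm = 33.
    Write x = 8 + 11·t and substitute into x ≡ 2 (mod 3): 11·t ≡ 2 − 8 = -6 (mod 3).
    Reduce coefficients mod 3: 2·t ≡ 0 (mod 3).
    The inverse of 2 mod 3 is 2 (since 2·2 = 4 = 1·3 + 1), so t ≡ 2·0 = 0 ≡ 0 (mod 3).
    Then x = 8 + 11·0 = 8, valid modulo lcm(11, 3) = 33: x ≡ 8 (mod 33).
  Combine with x ≡ 5 (mod 8); new modulus lcm = 264.
    Write x = 8 + 33·t and substitute into x ≡ 5 (mod 8): 33·t ≡ 5 − 8 = -3 (mod 8).
    Reduce coefficients mod 8: 1·t ≡ 5 (mod 8).
    So t ≡ 5 (mod 8).
    Then x = 8 + 33·5 = 173, valid modulo lcm(33, 8) = 264: x ≡ 173 (mod 264).
  Combine with x ≡ 3 (mod 5); new modulus lcm = 1320.
    Write x = 173 + 264·t and substitute into x ≡ 3 (mod 5): 264·t ≡ 3 − 173 = -170 (mod 5).
    Reduce coefficients mod 5: 4·t ≡ 0 (mod 5).
    The inverse of 4 mod 5 is 4 (since 4·4 = 16 = 3·5 + 1), so t ≡ 4·0 = 0 ≡ 0 (mod 5).
    Then x = 173 + 264·0 = 173, valid modulo lcm(264, 5) = 1320: x ≡ 173 (mod 1320).
Verify against each original: 173 mod 11 = 8, 173 mod 3 = 2, 173 mod 8 = 5, 173 mod 5 = 3.

x ≡ 173 (mod 1320).


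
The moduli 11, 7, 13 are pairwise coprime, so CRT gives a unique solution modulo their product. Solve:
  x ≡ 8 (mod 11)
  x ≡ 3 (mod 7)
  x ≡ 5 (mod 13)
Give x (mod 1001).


Moduli 11, 7, 13 are pairwise coprime; by CRT there is a unique solution modulo M = 11 · 7 · 13 = 1001.
Solve pairwise, accumulating the modulus:
  Start with x ≡ 8 (mod 11).
  Combine with x ≡ 3 (mod 7): since gcd(11, 7) = 1, we get a unique residue mod 77.
    Write x = 8 + 11·t and substitute into x ≡ 3 (mod 7): 11·t ≡ 3 − 8 = -5 (mod 7).
    Reduce coefficients mod 7: 4·t ≡ 2 (mod 7).
    The inverse of 4 mod 7 is 2 (since 4·2 = 8 = 1·7 + 1), so t ≡ 2·2 = 4 ≡ 4 (mod 7).
    Then x = 8 + 11·4 = 52, valid modulo lcm(11, 7) = 77: x ≡ 52 (mod 77).
  Combine with x ≡ 5 (mod 13): since gcd(77, 13) = 1, we get a unique residue mod 1001.
    Write x = 52 + 77·t and substitute into x ≡ 5 (mod 13): 77·t ≡ 5 − 52 = -47 (mod 13).
    Reduce coefficients mod 13: 12·t ≡ 5 (mod 13).
    The inverse of 12 mod 13 is 12 (since 12·12 = 144 = 11·13 + 1), so t ≡ 12·5 = 60 ≡ 8 (mod 13).
    Then x = 52 + 77·8 = 668, valid modulo lcm(77, 13) = 1001: x ≡ 668 (mod 1001).
Verify: 668 mod 11 = 8 ✓, 668 mod 7 = 3 ✓, 668 mod 13 = 5 ✓.

x ≡ 668 (mod 1001).


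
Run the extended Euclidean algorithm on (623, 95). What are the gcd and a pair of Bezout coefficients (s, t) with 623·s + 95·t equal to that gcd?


Euclidean algorithm on (623, 95) — divide until remainder is 0:
  623 = 6 · 95 + 53
  95 = 1 · 53 + 42
  53 = 1 · 42 + 11
  42 = 3 · 11 + 9
  11 = 1 · 9 + 2
  9 = 4 · 2 + 1
  2 = 2 · 1 + 0
gcd(623, 95) = 1.
Track Bezout coefficients alongside the remainders: start with r₀ = 623 = a·1 + b·0 (s = 1, t = 0) and r₁ = 95 = a·0 + b·1 (s = 0, t = 1); each new remainder r_{k+1} = r_{k-1} − q_k·r_k inherits s_{k+1} = s_{k-1} − q_k·s_k, t_{k+1} = t_{k-1} − q_k·t_k, so r_k = a·s_k + b·t_k at every step:
  q = 6: r = 53, s = 1 − 6·0 = 1, t = 0 − 6·1 = -6  (check: 623·1 + 95·(-6) = 53)
  q = 1: r = 42, s = 0 − 1·1 = -1, t = 1 − 1·(-6) = 7  (check: 623·(-1) + 95·7 = 42)
  q = 1: r = 11, s = 1 − 1·(-1) = 2, t = -6 − 1·7 = -13  (check: 623·2 + 95·(-13) = 11)
  q = 3: r = 9, s = -1 − 3·2 = -7, t = 7 − 3·(-13) = 46  (check: 623·(-7) + 95·46 = 9)
  q = 1: r = 2, s = 2 − 1·(-7) = 9, t = -13 − 1·46 = -59  (check: 623·9 + 95·(-59) = 2)
  q = 4: r = 1, s = -7 − 4·9 = -43, t = 46 − 4·(-59) = 282  (check: 623·(-43) + 95·282 = 1)
The row with r = 1 (the gcd) gives the Bezout coefficients s = -43, t = 282.
Result: 623 · (-43) + 95 · (282) = 1.

gcd(623, 95) = 1; s = -43, t = 282 (check: 623·(-43) + 95·282 = 1).


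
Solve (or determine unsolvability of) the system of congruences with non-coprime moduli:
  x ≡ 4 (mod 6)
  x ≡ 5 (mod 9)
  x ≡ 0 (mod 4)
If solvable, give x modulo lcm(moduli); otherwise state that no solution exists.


Moduli 6, 9, 4 are not pairwise coprime, so CRT works modulo lcm(m_i) when all pairwise compatibility conditions hold.
Pairwise compatibility: gcd(m_i, m_j) must divide a_i - a_j for every pair.
Merge one congruence at a time:
  Start: x ≡ 4 (mod 6).
  Combine with x ≡ 5 (mod 9): gcd(6, 9) = 3, and 5 - 4 = 1 is NOT divisible by 3.
    ⇒ system is inconsistent (no integer solution).

No solution (the system is inconsistent).


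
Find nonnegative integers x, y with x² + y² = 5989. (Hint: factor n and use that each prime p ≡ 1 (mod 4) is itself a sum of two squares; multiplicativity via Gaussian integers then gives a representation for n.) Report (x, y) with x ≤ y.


Step 1: Factor n = 5989 = 53 · 113.
Step 2: Check the mod-4 condition on each prime factor: 53 ≡ 1 (mod 4), exponent 1; 113 ≡ 1 (mod 4), exponent 1.
All primes ≡ 3 (mod 4) appear to even exponent (or don't appear), so by the two-squares theorem n IS expressible as a sum of two squares.
Step 3: Build a representation. Here n = 53 · 113 is a product of primes ≡ 1 (mod 4). Each prime p ≡ 1 (mod 4) is itself a sum of two squares; find a² by testing p − a² for a perfect square:
  53: 53 − 1² = 52, 53 − 2² = 49 = 7² ⇒ 53 = 2² + 7².
  113: 113 − 1² = 112, 113 − 2² = 109, 113 − 3² = 104, 113 − 4² = 97, 113 − 5² = 88, 113 − 6² = 77, 113 − 7² = 64 = 8² ⇒ 113 = 7² + 8².
  Combine using the Brahmagupta–Fibonacci identity (a² + b²)(c² + d²) = (ac − bd)² + (ad + bc)² = (ac + bd)² + (ad − bc)²:
  53 · 113 = 5989: from (2² + 7²)(7² + 8²), take (2·7 − 7·8, 2·8 + 7·7) = (14 − 56, 16 + 49) = (-42, 65); dropping signs (only squares matter) gives (42, 65); check 42² + 65² = 1764 + 4225 = 5989 ✓.
Step 4: Order so x ≤ y and verify: 42² + 65² = 1764 + 4225 = 5989 = n. ✓

n = 5989 = 42² + 65² (one valid representation with x ≤ y).


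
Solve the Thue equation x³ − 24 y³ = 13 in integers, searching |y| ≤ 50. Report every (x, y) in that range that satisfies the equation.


The equation is x³ - 24y³ = 13. For fixed y, x³ = 24·y³ + 13, so a solution requires the RHS to be a perfect cube.
Strategy: iterate y from -50 to 50, compute RHS = 24·y³ + 13, and check whether it is a (positive or negative) perfect cube.
Check small values of y:
  y = 0: RHS = 13 is not a perfect cube.
  y = 1: RHS = 37 is not a perfect cube.
  y = -1: RHS = -11 is not a perfect cube.
  y = 2: RHS = 205 is not a perfect cube.
  y = -2: RHS = -179 is not a perfect cube.
  y = 3: RHS = 661 is not a perfect cube.
  y = -3: RHS = -635 is not a perfect cube.
Continuing the search up to |y| = 50 finds no solutions either.
No (x, y) in the scanned range satisfies the equation.

No integer solutions with |y| ≤ 50.


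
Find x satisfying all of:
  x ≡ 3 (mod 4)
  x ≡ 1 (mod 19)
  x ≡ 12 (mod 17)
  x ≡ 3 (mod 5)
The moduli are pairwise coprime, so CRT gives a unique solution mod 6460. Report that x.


Product of moduli M = 4 · 19 · 17 · 5 = 6460.
Merge one congruence at a time:
  Start: x ≡ 3 (mod 4).
  Combine with x ≡ 1 (mod 19); new modulus lcm = 76.
    Write x = 3 + 4·t and substitute into x ≡ 1 (mod 19): 4·t ≡ 1 − 3 = -2 (mod 19).
    Reduce coefficients mod 19: 4·t ≡ 17 (mod 19).
    The inverse of 4 mod 19 is 5 (since 4·5 = 20 = 1·19 + 1), so t ≡ 5·17 = 85 ≡ 9 (mod 19).
    Then x = 3 + 4·9 = 39, valid modulo lcm(4, 19) = 76: x ≡ 39 (mod 76).
  Combine with x ≡ 12 (mod 17); new modulus lcm = 1292.
    Write x = 39 + 76·t and substitute into x ≡ 12 (mod 17): 76·t ≡ 12 − 39 = -27 (mod 17).
    Reduce coefficients mod 17: 8·t ≡ 7 (mod 17).
    The inverse of 8 mod 17 is 15 (since 8·15 = 120 = 7·17 + 1), so t ≡ 15·7 = 105 ≡ 3 (mod 17).
    Then x = 39 + 76·3 = 267, valid modulo lcm(76, 17) = 1292: x ≡ 267 (mod 1292).
  Combine with x ≡ 3 (mod 5); new modulus lcm = 6460.
    Write x = 267 + 1292·t and substitute into x ≡ 3 (mod 5): 1292·t ≡ 3 − 267 = -264 (mod 5).
    Reduce coefficients mod 5: 2·t ≡ 1 (mod 5).
    The inverse of 2 mod 5 is 3 (since 2·3 = 6 = 1·5 + 1), so t ≡ 3·1 = 3 ≡ 3 (mod 5).
    Then x = 267 + 1292·3 = 4143, valid modulo lcm(1292, 5) = 6460: x ≡ 4143 (mod 6460).
Verify against each original: 4143 mod 4 = 3, 4143 mod 19 = 1, 4143 mod 17 = 12, 4143 mod 5 = 3.

x ≡ 4143 (mod 6460).


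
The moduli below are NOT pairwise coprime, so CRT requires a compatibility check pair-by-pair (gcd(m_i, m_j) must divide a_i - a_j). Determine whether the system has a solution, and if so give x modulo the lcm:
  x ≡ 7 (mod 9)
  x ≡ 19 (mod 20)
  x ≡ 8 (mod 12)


Moduli 9, 20, 12 are not pairwise coprime, so CRT works modulo lcm(m_i) when all pairwise compatibility conditions hold.
Pairwise compatibility: gcd(m_i, m_j) must divide a_i - a_j for every pair.
Merge one congruence at a time:
  Start: x ≡ 7 (mod 9).
  Combine with x ≡ 19 (mod 20): gcd(9, 20) = 1; 19 - 7 = 12, which IS divisible by 1, so compatible.
    Write x = 7 + 9·t and substitute into x ≡ 19 (mod 20): 9·t ≡ 19 − 7 = 12 (mod 20).
    The inverse of 9 mod 20 is 9 (since 9·9 = 81 = 4·20 + 1), so t ≡ 9·12 = 108 ≡ 8 (mod 20).
    Then x = 7 + 9·8 = 79, valid modulo lcm(9, 20) = 180: x ≡ 79 (mod 180).
  Combine with x ≡ 8 (mod 12): gcd(180, 12) = 12, and 8 - 79 = -71 is NOT divisible by 12.
    ⇒ system is inconsistent (no integer solution).

No solution (the system is inconsistent).


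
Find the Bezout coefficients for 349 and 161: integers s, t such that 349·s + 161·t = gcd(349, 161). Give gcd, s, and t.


Euclidean algorithm on (349, 161) — divide until remainder is 0:
  349 = 2 · 161 + 27
  161 = 5 · 27 + 26
  27 = 1 · 26 + 1
  26 = 26 · 1 + 0
gcd(349, 161) = 1.
Track Bezout coefficients alongside the remainders: start with r₀ = 349 = a·1 + b·0 (s = 1, t = 0) and r₁ = 161 = a·0 + b·1 (s = 0, t = 1); each new remainder r_{k+1} = r_{k-1} − q_k·r_k inherits s_{k+1} = s_{k-1} − q_k·s_k, t_{k+1} = t_{k-1} − q_k·t_k, so r_k = a·s_k + b·t_k at every step:
  q = 2: r = 27, s = 1 − 2·0 = 1, t = 0 − 2·1 = -2  (check: 349·1 + 161·(-2) = 27)
  q = 5: r = 26, s = 0 − 5·1 = -5, t = 1 − 5·(-2) = 11  (check: 349·(-5) + 161·11 = 26)
  q = 1: r = 1, s = 1 − 1·(-5) = 6, t = -2 − 1·11 = -13  (check: 349·6 + 161·(-13) = 1)
The row with r = 1 (the gcd) gives the Bezout coefficients s = 6, t = -13.
Result: 349 · (6) + 161 · (-13) = 1.

gcd(349, 161) = 1; s = 6, t = -13 (check: 349·6 + 161·(-13) = 1).


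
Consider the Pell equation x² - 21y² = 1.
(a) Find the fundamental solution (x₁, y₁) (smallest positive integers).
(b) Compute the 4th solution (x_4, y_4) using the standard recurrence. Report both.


Step 1: Find the fundamental solution (x₁, y₁) of x² - 21y² = 1.
  Expand √21 as a continued fraction. a₀ = ⌊√21⌋ = 4; iterate m_{k+1} = d_k·a_k − m_k, d_{k+1} = (21 − m_{k+1}²)/d_k, a_{k+1} = ⌊(a₀ + m_{k+1})/d_{k+1}⌋ (starting m₀ = 0, d₀ = 1), with convergents p_k = a_k·p_{k-1} + p_{k-2}, q_k = a_k·q_{k-1} + q_{k-2} (p₋₁ = 1, q₋₁ = 0):
  k = 0: a₀ = 4; p₀/q₀ = 4/1; p₀² − 21·q₀² = 16 − 21 = -5.
  k = 1: m = 4, d = 5, a = ⌊(4 + 4)/5⌋ = 1; p/q = (1·4 + 1)/(1·1 + 0) = 5/1; p² − 21·q² = 25 − 21 = 4.
  k = 2: m = 1, d = 4, a = ⌊(4 + 1)/4⌋ = 1; p/q = (1·5 + 4)/(1·1 + 1) = 9/2; p² − 21·q² = 81 − 84 = -3.
  k = 3: m = 3, d = 3, a = ⌊(4 + 3)/3⌋ = 2; p/q = (2·9 + 5)/(2·2 + 1) = 23/5; p² − 21·q² = 529 − 525 = 4.
  k = 4: m = 3, d = 4, a = ⌊(4 + 3)/4⌋ = 1; p/q = (1·23 + 9)/(1·5 + 2) = 32/7; p² − 21·q² = 1024 − 1029 = -5.
  k = 5: m = 1, d = 5, a = ⌊(4 + 1)/5⌋ = 1; p/q = (1·32 + 23)/(1·7 + 5) = 55/12; p² − 21·q² = 3025 − 3024 = 1.
  The first convergent with p² − 21·q² = 1 gives the fundamental solution (x₁, y₁) = (55, 12).
Step 2: Apply the recurrence (x_{n+1}, y_{n+1}) = (x₁x_n + 21y₁y_n, x₁y_n + y₁x_n) repeatedly.
  From (x_1, y_1) = (55, 12): x_2 = 55·55 + 21·12·12 = 6049; y_2 = 55·12 + 12·55 = 1320.
  From (x_2, y_2) = (6049, 1320): x_3 = 55·6049 + 21·12·1320 = 665335; y_3 = 55·1320 + 12·6049 = 145188.
  From (x_3, y_3) = (665335, 145188): x_4 = 55·665335 + 21·12·145188 = 73180801; y_4 = 55·145188 + 12·665335 = 15969360.
Step 3: Verify x_4² - 21·y_4² = 5355429635001601 - 5355429635001600 = 1 (should be 1). ✓

(x_1, y_1) = (55, 12); (x_4, y_4) = (73180801, 15969360).


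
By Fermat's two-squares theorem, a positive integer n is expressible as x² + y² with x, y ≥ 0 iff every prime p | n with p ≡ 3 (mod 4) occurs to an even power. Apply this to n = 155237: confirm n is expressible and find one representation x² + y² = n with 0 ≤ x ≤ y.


Step 1: Factor n = 155237 = 29 · 53 · 101.
Step 2: Check the mod-4 condition on each prime factor: 29 ≡ 1 (mod 4), exponent 1; 53 ≡ 1 (mod 4), exponent 1; 101 ≡ 1 (mod 4), exponent 1.
All primes ≡ 3 (mod 4) appear to even exponent (or don't appear), so by the two-squares theorem n IS expressible as a sum of two squares.
Step 3: Build a representation. Here n = 29 · 53 · 101 is a product of primes ≡ 1 (mod 4). Each prime p ≡ 1 (mod 4) is itself a sum of two squares; find a² by testing p − a² for a perfect square:
  29: 29 − 1² = 28, 29 − 2² = 25 = 5² ⇒ 29 = 2² + 5².
  53: 53 − 1² = 52, 53 − 2² = 49 = 7² ⇒ 53 = 2² + 7².
  101: 101 − 1² = 100 = 10² ⇒ 101 = 1² + 10².
  Combine using the Brahmagupta–Fibonacci identity (a² + b²)(c² + d²) = (ac − bd)² + (ad + bc)² = (ac + bd)² + (ad − bc)²:
  29 · 53 = 1537: from (2² + 5²)(2² + 7²), take (2·2 − 5·7, 2·7 + 5·2) = (4 − 35, 14 + 10) = (-31, 24); dropping signs (only squares matter) gives (31, 24); check 31² + 24² = 961 + 576 = 1537 ✓.
  1537 · 101 = 155237: from (31² + 24²)(1² + 10²), take (31·1 − 24·10, 31·10 + 24·1) = (31 − 240, 310 + 24) = (-209, 334); dropping signs (only squares matter) gives (209, 334); check 209² + 334² = 43681 + 111556 = 155237 ✓.
Step 4: Order so x ≤ y and verify: 209² + 334² = 43681 + 111556 = 155237 = n. ✓

n = 155237 = 209² + 334² (one valid representation with x ≤ y).


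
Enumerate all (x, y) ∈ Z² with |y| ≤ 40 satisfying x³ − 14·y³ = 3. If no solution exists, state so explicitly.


The equation is x³ - 14y³ = 3. For fixed y, x³ = 14·y³ + 3, so a solution requires the RHS to be a perfect cube.
Strategy: iterate y from -40 to 40, compute RHS = 14·y³ + 3, and check whether it is a (positive or negative) perfect cube.
Check small values of y:
  y = 0: RHS = 3 is not a perfect cube.
  y = 1: RHS = 17 is not a perfect cube.
  y = -1: RHS = -11 is not a perfect cube.
  y = 2: RHS = 115 is not a perfect cube.
  y = -2: RHS = -109 is not a perfect cube.
  y = 3: RHS = 381 is not a perfect cube.
  y = -3: RHS = -375 is not a perfect cube.
Continuing the search up to |y| = 40 finds no solutions either.
No (x, y) in the scanned range satisfies the equation.

No integer solutions with |y| ≤ 40.


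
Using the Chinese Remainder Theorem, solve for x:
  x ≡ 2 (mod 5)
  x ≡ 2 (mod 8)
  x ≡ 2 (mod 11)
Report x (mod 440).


Moduli 5, 8, 11 are pairwise coprime; by CRT there is a unique solution modulo M = 5 · 8 · 11 = 440.
Solve pairwise, accumulating the modulus:
  Start with x ≡ 2 (mod 5).
  Combine with x ≡ 2 (mod 8): since gcd(5, 8) = 1, we get a unique residue mod 40.
    Write x = 2 + 5·t and substitute into x ≡ 2 (mod 8): 5·t ≡ 2 − 2 = 0 (mod 8).
    The inverse of 5 mod 8 is 5 (since 5·5 = 25 = 3·8 + 1), so t ≡ 5·0 = 0 ≡ 0 (mod 8).
    Then x = 2 + 5·0 = 2, valid modulo lcm(5, 8) = 40: x ≡ 2 (mod 40).
  Combine with x ≡ 2 (mod 11): since gcd(40, 11) = 1, we get a unique residue mod 440.
    Write x = 2 + 40·t and substitute into x ≡ 2 (mod 11): 40·t ≡ 2 − 2 = 0 (mod 11).
    Reduce coefficients mod 11: 7·t ≡ 0 (mod 11).
    The inverse of 7 mod 11 is 8 (since 7·8 = 56 = 5·11 + 1), so t ≡ 8·0 = 0 ≡ 0 (mod 11).
    Then x = 2 + 40·0 = 2, valid modulo lcm(40, 11) = 440: x ≡ 2 (mod 440).
Verify: 2 mod 5 = 2 ✓, 2 mod 8 = 2 ✓, 2 mod 11 = 2 ✓.

x ≡ 2 (mod 440).


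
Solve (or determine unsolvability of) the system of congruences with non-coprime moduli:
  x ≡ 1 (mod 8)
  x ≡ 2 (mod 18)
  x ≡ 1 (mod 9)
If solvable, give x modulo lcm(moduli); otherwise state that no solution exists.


Moduli 8, 18, 9 are not pairwise coprime, so CRT works modulo lcm(m_i) when all pairwise compatibility conditions hold.
Pairwise compatibility: gcd(m_i, m_j) must divide a_i - a_j for every pair.
Merge one congruence at a time:
  Start: x ≡ 1 (mod 8).
  Combine with x ≡ 2 (mod 18): gcd(8, 18) = 2, and 2 - 1 = 1 is NOT divisible by 2.
    ⇒ system is inconsistent (no integer solution).

No solution (the system is inconsistent).


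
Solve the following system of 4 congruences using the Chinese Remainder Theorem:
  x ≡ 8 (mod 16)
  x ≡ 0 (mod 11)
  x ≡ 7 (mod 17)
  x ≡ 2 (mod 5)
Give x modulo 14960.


Product of moduli M = 16 · 11 · 17 · 5 = 14960.
Merge one congruence at a time:
  Start: x ≡ 8 (mod 16).
  Combine with x ≡ 0 (mod 11); new modulus lcm = 176.
    Write x = 8 + 16·t and substitute into x ≡ 0 (mod 11): 16·t ≡ 0 − 8 = -8 (mod 11).
    Reduce coefficients mod 11: 5·t ≡ 3 (mod 11).
    The inverse of 5 mod 11 is 9 (since 5·9 = 45 = 4·11 + 1), so t ≡ 9·3 = 27 ≡ 5 (mod 11).
    Then x = 8 + 16·5 = 88, valid modulo lcm(16, 11) = 176: x ≡ 88 (mod 176).
  Combine with x ≡ 7 (mod 17); new modulus lcm = 2992.
    Write x = 88 + 176·t and substitute into x ≡ 7 (mod 17): 176·t ≡ 7 − 88 = -81 (mod 17).
    Reduce coefficients mod 17: 6·t ≡ 4 (mod 17).
    The inverse of 6 mod 17 is 3 (since 6·3 = 18 = 1·17 + 1), so t ≡ 3·4 = 12 ≡ 12 (mod 17).
    Then x = 88 + 176·12 = 2200, valid modulo lcm(176, 17) = 2992: x ≡ 2200 (mod 2992).
  Combine with x ≡ 2 (mod 5); new modulus lcm = 14960.
    Write x = 2200 + 2992·t and substitute into x ≡ 2 (mod 5): 2992·t ≡ 2 − 2200 = -2198 (mod 5).
    Reduce coefficients mod 5: 2·t ≡ 2 (mod 5).
    The inverse of 2 mod 5 is 3 (since 2·3 = 6 = 1·5 + 1), so t ≡ 3·2 = 6 ≡ 1 (mod 5).
    Then x = 2200 + 2992·1 = 5192, valid modulo lcm(2992, 5) = 14960: x ≡ 5192 (mod 14960).
Verify against each original: 5192 mod 16 = 8, 5192 mod 11 = 0, 5192 mod 17 = 7, 5192 mod 5 = 2.

x ≡ 5192 (mod 14960).


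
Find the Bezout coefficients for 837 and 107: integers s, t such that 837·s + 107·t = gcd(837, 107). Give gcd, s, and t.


Euclidean algorithm on (837, 107) — divide until remainder is 0:
  837 = 7 · 107 + 88
  107 = 1 · 88 + 19
  88 = 4 · 19 + 12
  19 = 1 · 12 + 7
  12 = 1 · 7 + 5
  7 = 1 · 5 + 2
  5 = 2 · 2 + 1
  2 = 2 · 1 + 0
gcd(837, 107) = 1.
Track Bezout coefficients alongside the remainders: start with r₀ = 837 = a·1 + b·0 (s = 1, t = 0) and r₁ = 107 = a·0 + b·1 (s = 0, t = 1); each new remainder r_{k+1} = r_{k-1} − q_k·r_k inherits s_{k+1} = s_{k-1} − q_k·s_k, t_{k+1} = t_{k-1} − q_k·t_k, so r_k = a·s_k + b·t_k at every step:
  q = 7: r = 88, s = 1 − 7·0 = 1, t = 0 − 7·1 = -7  (check: 837·1 + 107·(-7) = 88)
  q = 1: r = 19, s = 0 − 1·1 = -1, t = 1 − 1·(-7) = 8  (check: 837·(-1) + 107·8 = 19)
  q = 4: r = 12, s = 1 − 4·(-1) = 5, t = -7 − 4·8 = -39  (check: 837·5 + 107·(-39) = 12)
  q = 1: r = 7, s = -1 − 1·5 = -6, t = 8 − 1·(-39) = 47  (check: 837·(-6) + 107·47 = 7)
  q = 1: r = 5, s = 5 − 1·(-6) = 11, t = -39 − 1·47 = -86  (check: 837·11 + 107·(-86) = 5)
  q = 1: r = 2, s = -6 − 1·11 = -17, t = 47 − 1·(-86) = 133  (check: 837·(-17) + 107·133 = 2)
  q = 2: r = 1, s = 11 − 2·(-17) = 45, t = -86 − 2·133 = -352  (check: 837·45 + 107·(-352) = 1)
The row with r = 1 (the gcd) gives the Bezout coefficients s = 45, t = -352.
Result: 837 · (45) + 107 · (-352) = 1.

gcd(837, 107) = 1; s = 45, t = -352 (check: 837·45 + 107·(-352) = 1).


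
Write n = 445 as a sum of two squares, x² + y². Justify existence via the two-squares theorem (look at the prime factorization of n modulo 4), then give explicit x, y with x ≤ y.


Step 1: Factor n = 445 = 5 · 89.
Step 2: Check the mod-4 condition on each prime factor: 5 ≡ 1 (mod 4), exponent 1; 89 ≡ 1 (mod 4), exponent 1.
All primes ≡ 3 (mod 4) appear to even exponent (or don't appear), so by the two-squares theorem n IS expressible as a sum of two squares.
Step 3: Build a representation. Here n = 5 · 89 is a product of primes ≡ 1 (mod 4). Each prime p ≡ 1 (mod 4) is itself a sum of two squares; find a² by testing p − a² for a perfect square:
  5: 5 − 1² = 4 = 2² ⇒ 5 = 1² + 2².
  89: 89 − 1² = 88, 89 − 2² = 85, 89 − 3² = 80, 89 − 4² = 73, 89 − 5² = 64 = 8² ⇒ 89 = 5² + 8².
  Combine using the Brahmagupta–Fibonacci identity (a² + b²)(c² + d²) = (ac − bd)² + (ad + bc)² = (ac + bd)² + (ad − bc)²:
  5 · 89 = 445: from (1² + 2²)(5² + 8²), take (1·5 − 2·8, 1·8 + 2·5) = (5 − 16, 8 + 10) = (-11, 18); dropping signs (only squares matter) gives (11, 18); check 11² + 18² = 121 + 324 = 445 ✓.
Step 4: Order so x ≤ y and verify: 11² + 18² = 121 + 324 = 445 = n. ✓

n = 445 = 11² + 18² (one valid representation with x ≤ y).
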